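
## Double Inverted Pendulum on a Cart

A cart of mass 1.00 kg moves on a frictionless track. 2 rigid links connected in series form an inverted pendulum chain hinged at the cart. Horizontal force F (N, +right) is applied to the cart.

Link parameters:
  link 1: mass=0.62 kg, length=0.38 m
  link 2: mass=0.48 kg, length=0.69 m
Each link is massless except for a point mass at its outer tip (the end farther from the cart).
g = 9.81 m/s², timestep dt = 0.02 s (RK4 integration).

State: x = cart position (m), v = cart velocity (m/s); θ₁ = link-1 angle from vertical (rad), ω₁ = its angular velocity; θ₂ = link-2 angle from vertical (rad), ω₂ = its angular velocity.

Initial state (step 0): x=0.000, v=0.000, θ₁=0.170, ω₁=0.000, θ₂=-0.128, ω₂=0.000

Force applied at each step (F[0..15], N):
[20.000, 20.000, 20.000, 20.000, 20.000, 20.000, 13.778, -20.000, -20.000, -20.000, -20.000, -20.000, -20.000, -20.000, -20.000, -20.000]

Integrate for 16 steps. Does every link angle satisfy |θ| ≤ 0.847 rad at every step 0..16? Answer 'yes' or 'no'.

apply F[0]=+20.000 → step 1: x=0.004, v=0.357, θ₁=0.163, ω₁=-0.705, θ₂=-0.130, ω₂=-0.177
apply F[1]=+20.000 → step 2: x=0.014, v=0.719, θ₁=0.142, ω₁=-1.443, θ₂=-0.135, ω₂=-0.341
apply F[2]=+20.000 → step 3: x=0.032, v=1.091, θ₁=0.105, ω₁=-2.247, θ₂=-0.143, ω₂=-0.477
apply F[3]=+20.000 → step 4: x=0.058, v=1.476, θ₁=0.051, ω₁=-3.146, θ₂=-0.154, ω₂=-0.572
apply F[4]=+20.000 → step 5: x=0.092, v=1.874, θ₁=-0.022, ω₁=-4.150, θ₂=-0.166, ω₂=-0.617
apply F[5]=+20.000 → step 6: x=0.133, v=2.273, θ₁=-0.115, ω₁=-5.231, θ₂=-0.178, ω₂=-0.618
apply F[6]=+13.778 → step 7: x=0.181, v=2.530, θ₁=-0.228, ω₁=-5.987, θ₂=-0.190, ω₂=-0.617
apply F[7]=-20.000 → step 8: x=0.228, v=2.149, θ₁=-0.339, ω₁=-5.179, θ₂=-0.203, ω₂=-0.602
apply F[8]=-20.000 → step 9: x=0.267, v=1.802, θ₁=-0.436, ω₁=-4.576, θ₂=-0.214, ω₂=-0.543
apply F[9]=-20.000 → step 10: x=0.300, v=1.487, θ₁=-0.523, ω₁=-4.161, θ₂=-0.224, ω₂=-0.432
apply F[10]=-20.000 → step 11: x=0.327, v=1.194, θ₁=-0.604, ω₁=-3.902, θ₂=-0.231, ω₂=-0.277
apply F[11]=-20.000 → step 12: x=0.348, v=0.918, θ₁=-0.680, ω₁=-3.769, θ₂=-0.235, ω₂=-0.085
apply F[12]=-20.000 → step 13: x=0.364, v=0.652, θ₁=-0.755, ω₁=-3.736, θ₂=-0.234, ω₂=0.136
apply F[13]=-20.000 → step 14: x=0.374, v=0.391, θ₁=-0.830, ω₁=-3.783, θ₂=-0.229, ω₂=0.378
apply F[14]=-20.000 → step 15: x=0.379, v=0.130, θ₁=-0.907, ω₁=-3.894, θ₂=-0.219, ω₂=0.634
apply F[15]=-20.000 → step 16: x=0.379, v=-0.133, θ₁=-0.986, ω₁=-4.056, θ₂=-0.204, ω₂=0.897
Max |angle| over trajectory = 0.986 rad; bound = 0.847 → exceeded.

Answer: no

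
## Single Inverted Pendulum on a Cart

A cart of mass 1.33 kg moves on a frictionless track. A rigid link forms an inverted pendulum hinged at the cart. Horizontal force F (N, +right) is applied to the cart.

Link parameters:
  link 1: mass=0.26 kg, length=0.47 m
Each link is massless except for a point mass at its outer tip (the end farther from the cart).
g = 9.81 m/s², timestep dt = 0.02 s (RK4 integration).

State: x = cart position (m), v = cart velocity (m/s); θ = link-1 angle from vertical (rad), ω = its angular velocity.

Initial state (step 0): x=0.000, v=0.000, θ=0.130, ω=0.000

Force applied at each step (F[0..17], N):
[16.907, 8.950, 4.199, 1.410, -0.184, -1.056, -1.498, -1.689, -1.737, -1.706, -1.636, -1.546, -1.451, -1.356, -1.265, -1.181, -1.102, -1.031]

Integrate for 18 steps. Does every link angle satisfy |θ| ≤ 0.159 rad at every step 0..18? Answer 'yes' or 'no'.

apply F[0]=+16.907 → step 1: x=0.002, v=0.249, θ=0.125, ω=-0.471
apply F[1]=+8.950 → step 2: x=0.009, v=0.378, θ=0.114, ω=-0.695
apply F[2]=+4.199 → step 3: x=0.017, v=0.437, θ=0.099, ω=-0.776
apply F[3]=+1.410 → step 4: x=0.026, v=0.455, θ=0.083, ω=-0.776
apply F[4]=-0.184 → step 5: x=0.035, v=0.450, θ=0.068, ω=-0.732
apply F[5]=-1.056 → step 6: x=0.044, v=0.431, θ=0.054, ω=-0.668
apply F[6]=-1.498 → step 7: x=0.052, v=0.407, θ=0.042, ω=-0.596
apply F[7]=-1.689 → step 8: x=0.060, v=0.380, θ=0.031, ω=-0.524
apply F[8]=-1.737 → step 9: x=0.067, v=0.353, θ=0.021, ω=-0.456
apply F[9]=-1.706 → step 10: x=0.074, v=0.327, θ=0.012, ω=-0.393
apply F[10]=-1.636 → step 11: x=0.080, v=0.302, θ=0.005, ω=-0.337
apply F[11]=-1.546 → step 12: x=0.086, v=0.279, θ=-0.001, ω=-0.286
apply F[12]=-1.451 → step 13: x=0.092, v=0.257, θ=-0.007, ω=-0.242
apply F[13]=-1.356 → step 14: x=0.096, v=0.237, θ=-0.011, ω=-0.203
apply F[14]=-1.265 → step 15: x=0.101, v=0.219, θ=-0.015, ω=-0.169
apply F[15]=-1.181 → step 16: x=0.105, v=0.201, θ=-0.018, ω=-0.139
apply F[16]=-1.102 → step 17: x=0.109, v=0.186, θ=-0.020, ω=-0.114
apply F[17]=-1.031 → step 18: x=0.113, v=0.171, θ=-0.022, ω=-0.091
Max |angle| over trajectory = 0.130 rad; bound = 0.159 → within bound.

Answer: yes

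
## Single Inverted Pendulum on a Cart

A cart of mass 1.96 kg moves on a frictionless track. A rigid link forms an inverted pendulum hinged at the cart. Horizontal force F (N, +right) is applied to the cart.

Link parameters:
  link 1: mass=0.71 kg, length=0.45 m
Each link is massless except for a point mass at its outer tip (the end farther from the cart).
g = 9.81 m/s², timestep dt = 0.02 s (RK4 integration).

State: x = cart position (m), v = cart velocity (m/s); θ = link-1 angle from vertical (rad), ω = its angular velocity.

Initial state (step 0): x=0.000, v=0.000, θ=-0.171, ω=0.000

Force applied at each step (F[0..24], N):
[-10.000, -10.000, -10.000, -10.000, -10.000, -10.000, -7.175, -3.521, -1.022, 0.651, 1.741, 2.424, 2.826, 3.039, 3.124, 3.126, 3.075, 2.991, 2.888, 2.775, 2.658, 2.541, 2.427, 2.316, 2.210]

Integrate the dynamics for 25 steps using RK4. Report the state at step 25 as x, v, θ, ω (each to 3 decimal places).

apply F[0]=-10.000 → step 1: x=-0.001, v=-0.089, θ=-0.170, ω=0.121
apply F[1]=-10.000 → step 2: x=-0.004, v=-0.179, θ=-0.166, ω=0.244
apply F[2]=-10.000 → step 3: x=-0.008, v=-0.268, θ=-0.160, ω=0.370
apply F[3]=-10.000 → step 4: x=-0.014, v=-0.359, θ=-0.151, ω=0.501
apply F[4]=-10.000 → step 5: x=-0.022, v=-0.450, θ=-0.140, ω=0.639
apply F[5]=-10.000 → step 6: x=-0.032, v=-0.543, θ=-0.126, ω=0.784
apply F[6]=-7.175 → step 7: x=-0.044, v=-0.607, θ=-0.109, ω=0.876
apply F[7]=-3.521 → step 8: x=-0.056, v=-0.636, θ=-0.091, ω=0.897
apply F[8]=-1.022 → step 9: x=-0.069, v=-0.641, θ=-0.074, ω=0.871
apply F[9]=+0.651 → step 10: x=-0.082, v=-0.630, θ=-0.057, ω=0.818
apply F[10]=+1.741 → step 11: x=-0.094, v=-0.609, θ=-0.041, ω=0.750
apply F[11]=+2.424 → step 12: x=-0.106, v=-0.582, θ=-0.027, ω=0.675
apply F[12]=+2.826 → step 13: x=-0.117, v=-0.552, θ=-0.014, ω=0.599
apply F[13]=+3.039 → step 14: x=-0.128, v=-0.520, θ=-0.003, ω=0.525
apply F[14]=+3.124 → step 15: x=-0.138, v=-0.488, θ=0.007, ω=0.456
apply F[15]=+3.126 → step 16: x=-0.148, v=-0.457, θ=0.015, ω=0.391
apply F[16]=+3.075 → step 17: x=-0.156, v=-0.427, θ=0.023, ω=0.333
apply F[17]=+2.991 → step 18: x=-0.165, v=-0.398, θ=0.029, ω=0.280
apply F[18]=+2.888 → step 19: x=-0.172, v=-0.371, θ=0.034, ω=0.233
apply F[19]=+2.775 → step 20: x=-0.180, v=-0.345, θ=0.038, ω=0.192
apply F[20]=+2.658 → step 21: x=-0.186, v=-0.321, θ=0.041, ω=0.155
apply F[21]=+2.541 → step 22: x=-0.192, v=-0.298, θ=0.044, ω=0.123
apply F[22]=+2.427 → step 23: x=-0.198, v=-0.277, θ=0.046, ω=0.095
apply F[23]=+2.316 → step 24: x=-0.204, v=-0.257, θ=0.048, ω=0.071
apply F[24]=+2.210 → step 25: x=-0.208, v=-0.237, θ=0.049, ω=0.050

Answer: x=-0.208, v=-0.237, θ=0.049, ω=0.050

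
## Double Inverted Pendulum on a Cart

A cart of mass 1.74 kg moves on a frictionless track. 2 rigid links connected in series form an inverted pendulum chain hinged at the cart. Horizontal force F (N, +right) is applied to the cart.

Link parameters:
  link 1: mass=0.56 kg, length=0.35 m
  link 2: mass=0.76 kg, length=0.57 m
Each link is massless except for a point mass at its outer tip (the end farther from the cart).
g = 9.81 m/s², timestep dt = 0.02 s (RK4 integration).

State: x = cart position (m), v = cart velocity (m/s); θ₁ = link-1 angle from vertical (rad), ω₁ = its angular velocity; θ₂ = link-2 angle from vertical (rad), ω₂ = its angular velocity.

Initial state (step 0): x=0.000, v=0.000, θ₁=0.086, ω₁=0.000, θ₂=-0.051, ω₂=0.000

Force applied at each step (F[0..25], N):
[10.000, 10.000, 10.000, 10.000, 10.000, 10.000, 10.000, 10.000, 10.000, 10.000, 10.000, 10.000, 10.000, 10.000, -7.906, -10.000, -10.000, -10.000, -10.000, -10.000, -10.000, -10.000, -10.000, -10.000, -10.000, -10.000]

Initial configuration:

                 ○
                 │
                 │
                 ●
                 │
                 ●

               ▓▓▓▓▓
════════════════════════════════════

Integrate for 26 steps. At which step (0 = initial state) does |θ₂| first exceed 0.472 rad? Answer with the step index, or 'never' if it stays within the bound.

apply F[0]=+10.000 → step 1: x=0.001, v=0.102, θ₁=0.085, ω₁=-0.138, θ₂=-0.052, ω₂=-0.112
apply F[1]=+10.000 → step 2: x=0.004, v=0.205, θ₁=0.080, ω₁=-0.280, θ₂=-0.055, ω₂=-0.224
apply F[2]=+10.000 → step 3: x=0.009, v=0.308, θ₁=0.073, ω₁=-0.429, θ₂=-0.061, ω₂=-0.334
apply F[3]=+10.000 → step 4: x=0.016, v=0.413, θ₁=0.063, ω₁=-0.590, θ₂=-0.069, ω₂=-0.441
apply F[4]=+10.000 → step 5: x=0.026, v=0.519, θ₁=0.050, ω₁=-0.767, θ₂=-0.079, ω₂=-0.545
apply F[5]=+10.000 → step 6: x=0.037, v=0.628, θ₁=0.032, ω₁=-0.965, θ₂=-0.091, ω₂=-0.643
apply F[6]=+10.000 → step 7: x=0.051, v=0.740, θ₁=0.011, ω₁=-1.189, θ₂=-0.104, ω₂=-0.734
apply F[7]=+10.000 → step 8: x=0.067, v=0.855, θ₁=-0.015, ω₁=-1.445, θ₂=-0.120, ω₂=-0.814
apply F[8]=+10.000 → step 9: x=0.085, v=0.974, θ₁=-0.047, ω₁=-1.740, θ₂=-0.137, ω₂=-0.882
apply F[9]=+10.000 → step 10: x=0.106, v=1.097, θ₁=-0.085, ω₁=-2.079, θ₂=-0.155, ω₂=-0.933
apply F[10]=+10.000 → step 11: x=0.129, v=1.223, θ₁=-0.131, ω₁=-2.468, θ₂=-0.174, ω₂=-0.966
apply F[11]=+10.000 → step 12: x=0.155, v=1.352, θ₁=-0.184, ω₁=-2.906, θ₂=-0.194, ω₂=-0.980
apply F[12]=+10.000 → step 13: x=0.183, v=1.481, θ₁=-0.247, ω₁=-3.389, θ₂=-0.213, ω₂=-0.976
apply F[13]=+10.000 → step 14: x=0.214, v=1.607, θ₁=-0.320, ω₁=-3.903, θ₂=-0.233, ω₂=-0.963
apply F[14]=-7.906 → step 15: x=0.245, v=1.541, θ₁=-0.399, ω₁=-3.961, θ₂=-0.251, ω₂=-0.919
apply F[15]=-10.000 → step 16: x=0.275, v=1.455, θ₁=-0.478, ω₁=-4.039, θ₂=-0.269, ω₂=-0.851
apply F[16]=-10.000 → step 17: x=0.304, v=1.372, θ₁=-0.561, ω₁=-4.181, θ₂=-0.285, ω₂=-0.769
apply F[17]=-10.000 → step 18: x=0.330, v=1.287, θ₁=-0.646, ω₁=-4.374, θ₂=-0.300, ω₂=-0.681
apply F[18]=-10.000 → step 19: x=0.355, v=1.198, θ₁=-0.736, ω₁=-4.605, θ₂=-0.313, ω₂=-0.598
apply F[19]=-10.000 → step 20: x=0.378, v=1.103, θ₁=-0.830, ω₁=-4.863, θ₂=-0.324, ω₂=-0.529
apply F[20]=-10.000 → step 21: x=0.399, v=1.000, θ₁=-0.930, ω₁=-5.140, θ₂=-0.334, ω₂=-0.485
apply F[21]=-10.000 → step 22: x=0.418, v=0.887, θ₁=-1.036, ω₁=-5.433, θ₂=-0.344, ω₂=-0.476
apply F[22]=-10.000 → step 23: x=0.435, v=0.764, θ₁=-1.148, ω₁=-5.742, θ₂=-0.353, ω₂=-0.511
apply F[23]=-10.000 → step 24: x=0.449, v=0.629, θ₁=-1.266, ω₁=-6.070, θ₂=-0.364, ω₂=-0.598
apply F[24]=-10.000 → step 25: x=0.460, v=0.482, θ₁=-1.391, ω₁=-6.426, θ₂=-0.378, ω₂=-0.748
apply F[25]=-10.000 → step 26: x=0.468, v=0.320, θ₁=-1.523, ω₁=-6.818, θ₂=-0.395, ω₂=-0.972
max |θ₂| = 0.395 ≤ 0.472 over all 27 states.

Answer: never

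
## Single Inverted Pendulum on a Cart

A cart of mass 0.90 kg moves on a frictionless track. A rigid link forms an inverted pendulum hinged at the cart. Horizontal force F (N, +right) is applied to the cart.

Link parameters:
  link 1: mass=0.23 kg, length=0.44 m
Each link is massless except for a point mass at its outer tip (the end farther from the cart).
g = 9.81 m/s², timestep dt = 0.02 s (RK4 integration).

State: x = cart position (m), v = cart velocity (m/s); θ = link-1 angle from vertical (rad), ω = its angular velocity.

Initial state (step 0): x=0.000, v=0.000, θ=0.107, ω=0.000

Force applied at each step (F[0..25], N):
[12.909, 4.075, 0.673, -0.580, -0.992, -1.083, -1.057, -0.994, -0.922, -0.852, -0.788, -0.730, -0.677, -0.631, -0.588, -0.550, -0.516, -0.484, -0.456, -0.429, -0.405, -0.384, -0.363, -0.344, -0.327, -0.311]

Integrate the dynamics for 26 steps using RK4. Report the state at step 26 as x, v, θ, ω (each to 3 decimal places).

Answer: x=0.098, v=0.056, θ=-0.020, ω=0.007

Derivation:
apply F[0]=+12.909 → step 1: x=0.003, v=0.281, θ=0.101, ω=-0.588
apply F[1]=+4.075 → step 2: x=0.009, v=0.367, θ=0.088, ω=-0.740
apply F[2]=+0.673 → step 3: x=0.017, v=0.378, θ=0.073, ω=-0.729
apply F[3]=-0.580 → step 4: x=0.024, v=0.362, θ=0.059, ω=-0.663
apply F[4]=-0.992 → step 5: x=0.031, v=0.337, θ=0.047, ω=-0.583
apply F[5]=-1.083 → step 6: x=0.038, v=0.311, θ=0.036, ω=-0.506
apply F[6]=-1.057 → step 7: x=0.044, v=0.286, θ=0.027, ω=-0.435
apply F[7]=-0.994 → step 8: x=0.049, v=0.263, θ=0.018, ω=-0.372
apply F[8]=-0.922 → step 9: x=0.054, v=0.241, θ=0.012, ω=-0.318
apply F[9]=-0.852 → step 10: x=0.059, v=0.222, θ=0.006, ω=-0.270
apply F[10]=-0.788 → step 11: x=0.063, v=0.204, θ=0.001, ω=-0.228
apply F[11]=-0.730 → step 12: x=0.067, v=0.188, θ=-0.003, ω=-0.192
apply F[12]=-0.677 → step 13: x=0.070, v=0.173, θ=-0.007, ω=-0.161
apply F[13]=-0.631 → step 14: x=0.074, v=0.160, θ=-0.010, ω=-0.134
apply F[14]=-0.588 → step 15: x=0.077, v=0.147, θ=-0.012, ω=-0.110
apply F[15]=-0.550 → step 16: x=0.080, v=0.136, θ=-0.014, ω=-0.090
apply F[16]=-0.516 → step 17: x=0.082, v=0.125, θ=-0.016, ω=-0.072
apply F[17]=-0.484 → step 18: x=0.085, v=0.115, θ=-0.017, ω=-0.057
apply F[18]=-0.456 → step 19: x=0.087, v=0.106, θ=-0.018, ω=-0.044
apply F[19]=-0.429 → step 20: x=0.089, v=0.097, θ=-0.019, ω=-0.033
apply F[20]=-0.405 → step 21: x=0.091, v=0.089, θ=-0.020, ω=-0.023
apply F[21]=-0.384 → step 22: x=0.093, v=0.082, θ=-0.020, ω=-0.015
apply F[22]=-0.363 → step 23: x=0.094, v=0.075, θ=-0.020, ω=-0.008
apply F[23]=-0.344 → step 24: x=0.096, v=0.068, θ=-0.020, ω=-0.002
apply F[24]=-0.327 → step 25: x=0.097, v=0.062, θ=-0.020, ω=0.003
apply F[25]=-0.311 → step 26: x=0.098, v=0.056, θ=-0.020, ω=0.007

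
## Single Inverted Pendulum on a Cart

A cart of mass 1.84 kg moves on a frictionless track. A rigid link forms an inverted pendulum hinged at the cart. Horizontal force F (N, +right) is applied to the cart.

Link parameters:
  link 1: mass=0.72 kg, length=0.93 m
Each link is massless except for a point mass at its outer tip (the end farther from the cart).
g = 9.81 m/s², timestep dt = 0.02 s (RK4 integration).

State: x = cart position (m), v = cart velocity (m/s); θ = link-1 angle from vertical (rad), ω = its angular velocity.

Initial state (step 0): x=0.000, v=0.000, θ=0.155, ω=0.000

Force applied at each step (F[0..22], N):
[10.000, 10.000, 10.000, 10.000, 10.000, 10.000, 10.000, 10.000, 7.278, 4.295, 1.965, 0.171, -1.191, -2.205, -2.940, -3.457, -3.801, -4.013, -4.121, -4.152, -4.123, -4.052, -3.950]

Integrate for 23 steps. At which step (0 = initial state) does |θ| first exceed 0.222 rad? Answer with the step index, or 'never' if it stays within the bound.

apply F[0]=+10.000 → step 1: x=0.001, v=0.096, θ=0.154, ω=-0.070
apply F[1]=+10.000 → step 2: x=0.004, v=0.192, θ=0.152, ω=-0.140
apply F[2]=+10.000 → step 3: x=0.009, v=0.289, θ=0.149, ω=-0.211
apply F[3]=+10.000 → step 4: x=0.015, v=0.386, θ=0.144, ω=-0.283
apply F[4]=+10.000 → step 5: x=0.024, v=0.483, θ=0.137, ω=-0.357
apply F[5]=+10.000 → step 6: x=0.035, v=0.581, θ=0.129, ω=-0.433
apply F[6]=+10.000 → step 7: x=0.047, v=0.680, θ=0.120, ω=-0.512
apply F[7]=+10.000 → step 8: x=0.062, v=0.780, θ=0.109, ω=-0.595
apply F[8]=+7.278 → step 9: x=0.078, v=0.851, θ=0.097, ω=-0.649
apply F[9]=+4.295 → step 10: x=0.096, v=0.891, θ=0.083, ω=-0.673
apply F[10]=+1.965 → step 11: x=0.114, v=0.907, θ=0.070, ω=-0.674
apply F[11]=+0.171 → step 12: x=0.132, v=0.904, θ=0.057, ω=-0.658
apply F[12]=-1.191 → step 13: x=0.150, v=0.887, θ=0.044, ω=-0.629
apply F[13]=-2.205 → step 14: x=0.167, v=0.861, θ=0.031, ω=-0.593
apply F[14]=-2.940 → step 15: x=0.184, v=0.827, θ=0.020, ω=-0.551
apply F[15]=-3.457 → step 16: x=0.200, v=0.788, θ=0.009, ω=-0.506
apply F[16]=-3.801 → step 17: x=0.215, v=0.746, θ=-0.000, ω=-0.460
apply F[17]=-4.013 → step 18: x=0.230, v=0.703, θ=-0.009, ω=-0.415
apply F[18]=-4.121 → step 19: x=0.244, v=0.659, θ=-0.017, ω=-0.371
apply F[19]=-4.152 → step 20: x=0.256, v=0.616, θ=-0.024, ω=-0.328
apply F[20]=-4.123 → step 21: x=0.268, v=0.573, θ=-0.030, ω=-0.288
apply F[21]=-4.052 → step 22: x=0.279, v=0.531, θ=-0.035, ω=-0.250
apply F[22]=-3.950 → step 23: x=0.289, v=0.491, θ=-0.040, ω=-0.215
max |θ| = 0.155 ≤ 0.222 over all 24 states.

Answer: never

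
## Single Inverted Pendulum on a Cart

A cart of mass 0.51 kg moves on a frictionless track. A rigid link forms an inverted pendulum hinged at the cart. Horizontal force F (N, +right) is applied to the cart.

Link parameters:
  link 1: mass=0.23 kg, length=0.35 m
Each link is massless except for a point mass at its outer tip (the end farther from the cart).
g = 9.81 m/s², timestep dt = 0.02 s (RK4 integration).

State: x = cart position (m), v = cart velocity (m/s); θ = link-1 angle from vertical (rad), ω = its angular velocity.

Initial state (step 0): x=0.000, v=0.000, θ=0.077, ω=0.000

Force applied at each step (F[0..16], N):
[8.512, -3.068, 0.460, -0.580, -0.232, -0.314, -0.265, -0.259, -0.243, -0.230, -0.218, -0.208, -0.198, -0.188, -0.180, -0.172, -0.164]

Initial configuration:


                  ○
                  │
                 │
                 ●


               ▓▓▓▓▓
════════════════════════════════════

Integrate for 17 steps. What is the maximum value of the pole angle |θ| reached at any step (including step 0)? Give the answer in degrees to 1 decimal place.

apply F[0]=+8.512 → step 1: x=0.003, v=0.327, θ=0.068, ω=-0.889
apply F[1]=-3.068 → step 2: x=0.009, v=0.201, θ=0.054, ω=-0.497
apply F[2]=+0.460 → step 3: x=0.013, v=0.215, θ=0.044, ω=-0.509
apply F[3]=-0.580 → step 4: x=0.017, v=0.189, θ=0.035, ω=-0.412
apply F[4]=-0.232 → step 5: x=0.020, v=0.177, θ=0.027, ω=-0.361
apply F[5]=-0.314 → step 6: x=0.024, v=0.162, θ=0.021, ω=-0.306
apply F[6]=-0.265 → step 7: x=0.027, v=0.151, θ=0.015, ω=-0.262
apply F[7]=-0.259 → step 8: x=0.030, v=0.139, θ=0.010, ω=-0.223
apply F[8]=-0.243 → step 9: x=0.032, v=0.129, θ=0.006, ω=-0.189
apply F[9]=-0.230 → step 10: x=0.035, v=0.120, θ=0.003, ω=-0.160
apply F[10]=-0.218 → step 11: x=0.037, v=0.111, θ=-0.000, ω=-0.135
apply F[11]=-0.208 → step 12: x=0.039, v=0.103, θ=-0.003, ω=-0.113
apply F[12]=-0.198 → step 13: x=0.041, v=0.096, θ=-0.005, ω=-0.094
apply F[13]=-0.188 → step 14: x=0.043, v=0.089, θ=-0.007, ω=-0.078
apply F[14]=-0.180 → step 15: x=0.045, v=0.082, θ=-0.008, ω=-0.064
apply F[15]=-0.172 → step 16: x=0.047, v=0.076, θ=-0.009, ω=-0.052
apply F[16]=-0.164 → step 17: x=0.048, v=0.071, θ=-0.010, ω=-0.041
Max |angle| over trajectory = 0.077 rad = 4.4°.

Answer: 4.4°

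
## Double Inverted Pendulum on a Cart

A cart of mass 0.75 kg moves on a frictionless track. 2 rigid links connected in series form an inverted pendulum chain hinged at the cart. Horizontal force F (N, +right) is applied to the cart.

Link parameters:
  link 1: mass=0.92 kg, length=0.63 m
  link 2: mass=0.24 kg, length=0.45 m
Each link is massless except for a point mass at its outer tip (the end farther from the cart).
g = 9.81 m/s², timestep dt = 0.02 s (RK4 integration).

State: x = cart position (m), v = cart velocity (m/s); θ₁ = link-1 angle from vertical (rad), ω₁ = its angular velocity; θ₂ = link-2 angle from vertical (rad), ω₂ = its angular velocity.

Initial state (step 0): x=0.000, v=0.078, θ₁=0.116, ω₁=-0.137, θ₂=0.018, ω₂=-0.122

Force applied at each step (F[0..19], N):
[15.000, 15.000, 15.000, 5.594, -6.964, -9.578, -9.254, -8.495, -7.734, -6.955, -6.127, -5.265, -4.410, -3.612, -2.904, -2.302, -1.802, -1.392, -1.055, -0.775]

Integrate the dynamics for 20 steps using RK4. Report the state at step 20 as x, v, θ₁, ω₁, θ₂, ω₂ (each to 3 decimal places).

Answer: x=0.092, v=-0.419, θ₁=-0.049, ω₁=0.361, θ₂=-0.030, ω₂=0.109

Derivation:
apply F[0]=+15.000 → step 1: x=0.005, v=0.437, θ₁=0.108, ω₁=-0.660, θ₂=0.015, ω₂=-0.185
apply F[1]=+15.000 → step 2: x=0.018, v=0.804, θ₁=0.090, ω₁=-1.199, θ₂=0.011, ω₂=-0.238
apply F[2]=+15.000 → step 3: x=0.037, v=1.181, θ₁=0.060, ω₁=-1.767, θ₂=0.006, ω₂=-0.275
apply F[3]=+5.594 → step 4: x=0.062, v=1.320, θ₁=0.023, ω₁=-1.972, θ₂=-0.000, ω₂=-0.293
apply F[4]=-6.964 → step 5: x=0.087, v=1.133, θ₁=-0.014, ω₁=-1.674, θ₂=-0.006, ω₂=-0.295
apply F[5]=-9.578 → step 6: x=0.107, v=0.886, θ₁=-0.043, ω₁=-1.292, θ₂=-0.012, ω₂=-0.285
apply F[6]=-9.254 → step 7: x=0.122, v=0.655, θ₁=-0.066, ω₁=-0.947, θ₂=-0.017, ω₂=-0.264
apply F[7]=-8.495 → step 8: x=0.133, v=0.452, θ₁=-0.082, ω₁=-0.653, θ₂=-0.022, ω₂=-0.233
apply F[8]=-7.734 → step 9: x=0.141, v=0.274, θ₁=-0.092, ω₁=-0.404, θ₂=-0.027, ω₂=-0.196
apply F[9]=-6.955 → step 10: x=0.145, v=0.119, θ₁=-0.098, ω₁=-0.195, θ₂=-0.030, ω₂=-0.157
apply F[10]=-6.127 → step 11: x=0.146, v=-0.012, θ₁=-0.101, ω₁=-0.025, θ₂=-0.033, ω₂=-0.117
apply F[11]=-5.265 → step 12: x=0.144, v=-0.121, θ₁=-0.100, ω₁=0.110, θ₂=-0.035, ω₂=-0.079
apply F[12]=-4.410 → step 13: x=0.141, v=-0.208, θ₁=-0.096, ω₁=0.211, θ₂=-0.036, ω₂=-0.044
apply F[13]=-3.612 → step 14: x=0.136, v=-0.275, θ₁=-0.092, ω₁=0.283, θ₂=-0.037, ω₂=-0.011
apply F[14]=-2.904 → step 15: x=0.130, v=-0.325, θ₁=-0.085, ω₁=0.331, θ₂=-0.037, ω₂=0.018
apply F[15]=-2.302 → step 16: x=0.123, v=-0.361, θ₁=-0.079, ω₁=0.359, θ₂=-0.036, ω₂=0.043
apply F[16]=-1.802 → step 17: x=0.116, v=-0.387, θ₁=-0.071, ω₁=0.373, θ₂=-0.035, ω₂=0.064
apply F[17]=-1.392 → step 18: x=0.108, v=-0.404, θ₁=-0.064, ω₁=0.376, θ₂=-0.033, ω₂=0.082
apply F[18]=-1.055 → step 19: x=0.100, v=-0.414, θ₁=-0.056, ω₁=0.371, θ₂=-0.032, ω₂=0.097
apply F[19]=-0.775 → step 20: x=0.092, v=-0.419, θ₁=-0.049, ω₁=0.361, θ₂=-0.030, ω₂=0.109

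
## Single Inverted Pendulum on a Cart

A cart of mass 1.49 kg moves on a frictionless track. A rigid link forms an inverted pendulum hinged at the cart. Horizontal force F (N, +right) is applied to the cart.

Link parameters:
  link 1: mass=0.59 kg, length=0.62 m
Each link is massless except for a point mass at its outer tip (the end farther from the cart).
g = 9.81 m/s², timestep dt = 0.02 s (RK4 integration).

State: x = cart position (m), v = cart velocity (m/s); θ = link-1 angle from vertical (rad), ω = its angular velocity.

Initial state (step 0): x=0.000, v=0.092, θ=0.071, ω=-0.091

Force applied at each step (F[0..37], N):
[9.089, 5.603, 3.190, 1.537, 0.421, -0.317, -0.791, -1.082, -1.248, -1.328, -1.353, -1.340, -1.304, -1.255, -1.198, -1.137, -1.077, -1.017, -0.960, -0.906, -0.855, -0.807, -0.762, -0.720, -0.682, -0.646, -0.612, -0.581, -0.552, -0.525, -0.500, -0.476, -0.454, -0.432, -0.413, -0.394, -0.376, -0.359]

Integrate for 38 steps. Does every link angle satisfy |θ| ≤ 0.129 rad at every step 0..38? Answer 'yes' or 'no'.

Answer: yes

Derivation:
apply F[0]=+9.089 → step 1: x=0.003, v=0.208, θ=0.068, ω=-0.256
apply F[1]=+5.603 → step 2: x=0.008, v=0.279, θ=0.061, ω=-0.349
apply F[2]=+3.190 → step 3: x=0.014, v=0.317, θ=0.054, ω=-0.392
apply F[3]=+1.537 → step 4: x=0.020, v=0.334, θ=0.046, ω=-0.403
apply F[4]=+0.421 → step 5: x=0.027, v=0.336, θ=0.038, ω=-0.394
apply F[5]=-0.317 → step 6: x=0.034, v=0.329, θ=0.031, ω=-0.372
apply F[6]=-0.791 → step 7: x=0.040, v=0.316, θ=0.023, ω=-0.343
apply F[7]=-1.082 → step 8: x=0.046, v=0.300, θ=0.017, ω=-0.311
apply F[8]=-1.248 → step 9: x=0.052, v=0.283, θ=0.011, ω=-0.278
apply F[9]=-1.328 → step 10: x=0.058, v=0.264, θ=0.006, ω=-0.245
apply F[10]=-1.353 → step 11: x=0.063, v=0.246, θ=0.001, ω=-0.214
apply F[11]=-1.340 → step 12: x=0.067, v=0.228, θ=-0.003, ω=-0.186
apply F[12]=-1.304 → step 13: x=0.072, v=0.211, θ=-0.006, ω=-0.160
apply F[13]=-1.255 → step 14: x=0.076, v=0.194, θ=-0.009, ω=-0.136
apply F[14]=-1.198 → step 15: x=0.080, v=0.179, θ=-0.012, ω=-0.114
apply F[15]=-1.137 → step 16: x=0.083, v=0.165, θ=-0.014, ω=-0.096
apply F[16]=-1.077 → step 17: x=0.086, v=0.152, θ=-0.016, ω=-0.079
apply F[17]=-1.017 → step 18: x=0.089, v=0.139, θ=-0.017, ω=-0.064
apply F[18]=-0.960 → step 19: x=0.092, v=0.128, θ=-0.018, ω=-0.051
apply F[19]=-0.906 → step 20: x=0.094, v=0.117, θ=-0.019, ω=-0.040
apply F[20]=-0.855 → step 21: x=0.096, v=0.107, θ=-0.020, ω=-0.030
apply F[21]=-0.807 → step 22: x=0.098, v=0.098, θ=-0.020, ω=-0.021
apply F[22]=-0.762 → step 23: x=0.100, v=0.089, θ=-0.021, ω=-0.014
apply F[23]=-0.720 → step 24: x=0.102, v=0.081, θ=-0.021, ω=-0.007
apply F[24]=-0.682 → step 25: x=0.104, v=0.073, θ=-0.021, ω=-0.002
apply F[25]=-0.646 → step 26: x=0.105, v=0.066, θ=-0.021, ω=0.003
apply F[26]=-0.612 → step 27: x=0.106, v=0.060, θ=-0.021, ω=0.007
apply F[27]=-0.581 → step 28: x=0.107, v=0.054, θ=-0.021, ω=0.011
apply F[28]=-0.552 → step 29: x=0.108, v=0.048, θ=-0.020, ω=0.014
apply F[29]=-0.525 → step 30: x=0.109, v=0.042, θ=-0.020, ω=0.016
apply F[30]=-0.500 → step 31: x=0.110, v=0.037, θ=-0.020, ω=0.018
apply F[31]=-0.476 → step 32: x=0.111, v=0.032, θ=-0.019, ω=0.020
apply F[32]=-0.454 → step 33: x=0.111, v=0.028, θ=-0.019, ω=0.021
apply F[33]=-0.432 → step 34: x=0.112, v=0.023, θ=-0.019, ω=0.022
apply F[34]=-0.413 → step 35: x=0.112, v=0.019, θ=-0.018, ω=0.023
apply F[35]=-0.394 → step 36: x=0.113, v=0.015, θ=-0.018, ω=0.024
apply F[36]=-0.376 → step 37: x=0.113, v=0.012, θ=-0.017, ω=0.024
apply F[37]=-0.359 → step 38: x=0.113, v=0.008, θ=-0.017, ω=0.024
Max |angle| over trajectory = 0.071 rad; bound = 0.129 → within bound.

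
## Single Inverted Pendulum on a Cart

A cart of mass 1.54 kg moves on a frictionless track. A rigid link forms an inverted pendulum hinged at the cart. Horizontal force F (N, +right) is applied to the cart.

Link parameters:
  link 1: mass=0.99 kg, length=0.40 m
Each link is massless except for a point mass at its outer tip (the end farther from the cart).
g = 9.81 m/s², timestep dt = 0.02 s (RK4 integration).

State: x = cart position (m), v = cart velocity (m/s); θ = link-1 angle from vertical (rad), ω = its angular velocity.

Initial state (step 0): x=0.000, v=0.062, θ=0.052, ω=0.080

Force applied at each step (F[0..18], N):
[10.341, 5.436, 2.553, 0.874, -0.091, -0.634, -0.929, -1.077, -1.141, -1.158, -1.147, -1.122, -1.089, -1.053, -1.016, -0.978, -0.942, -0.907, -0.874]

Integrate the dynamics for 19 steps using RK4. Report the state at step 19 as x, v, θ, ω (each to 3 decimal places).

Answer: x=0.078, v=0.118, θ=-0.023, ω=-0.023

Derivation:
apply F[0]=+10.341 → step 1: x=0.003, v=0.190, θ=0.051, ω=-0.213
apply F[1]=+5.436 → step 2: x=0.007, v=0.254, θ=0.045, ω=-0.350
apply F[2]=+2.553 → step 3: x=0.012, v=0.282, θ=0.038, ω=-0.400
apply F[3]=+0.874 → step 4: x=0.018, v=0.289, θ=0.030, ω=-0.401
apply F[4]=-0.091 → step 5: x=0.024, v=0.285, θ=0.022, ω=-0.378
apply F[5]=-0.634 → step 6: x=0.029, v=0.274, θ=0.015, ω=-0.343
apply F[6]=-0.929 → step 7: x=0.035, v=0.261, θ=0.008, ω=-0.303
apply F[7]=-1.077 → step 8: x=0.040, v=0.246, θ=0.002, ω=-0.264
apply F[8]=-1.141 → step 9: x=0.045, v=0.231, θ=-0.002, ω=-0.227
apply F[9]=-1.158 → step 10: x=0.049, v=0.217, θ=-0.007, ω=-0.193
apply F[10]=-1.147 → step 11: x=0.053, v=0.203, θ=-0.010, ω=-0.163
apply F[11]=-1.122 → step 12: x=0.057, v=0.190, θ=-0.013, ω=-0.136
apply F[12]=-1.089 → step 13: x=0.061, v=0.178, θ=-0.016, ω=-0.112
apply F[13]=-1.053 → step 14: x=0.064, v=0.166, θ=-0.018, ω=-0.092
apply F[14]=-1.016 → step 15: x=0.067, v=0.155, θ=-0.019, ω=-0.074
apply F[15]=-0.978 → step 16: x=0.070, v=0.145, θ=-0.021, ω=-0.058
apply F[16]=-0.942 → step 17: x=0.073, v=0.135, θ=-0.022, ω=-0.045
apply F[17]=-0.907 → step 18: x=0.076, v=0.126, θ=-0.023, ω=-0.033
apply F[18]=-0.874 → step 19: x=0.078, v=0.118, θ=-0.023, ω=-0.023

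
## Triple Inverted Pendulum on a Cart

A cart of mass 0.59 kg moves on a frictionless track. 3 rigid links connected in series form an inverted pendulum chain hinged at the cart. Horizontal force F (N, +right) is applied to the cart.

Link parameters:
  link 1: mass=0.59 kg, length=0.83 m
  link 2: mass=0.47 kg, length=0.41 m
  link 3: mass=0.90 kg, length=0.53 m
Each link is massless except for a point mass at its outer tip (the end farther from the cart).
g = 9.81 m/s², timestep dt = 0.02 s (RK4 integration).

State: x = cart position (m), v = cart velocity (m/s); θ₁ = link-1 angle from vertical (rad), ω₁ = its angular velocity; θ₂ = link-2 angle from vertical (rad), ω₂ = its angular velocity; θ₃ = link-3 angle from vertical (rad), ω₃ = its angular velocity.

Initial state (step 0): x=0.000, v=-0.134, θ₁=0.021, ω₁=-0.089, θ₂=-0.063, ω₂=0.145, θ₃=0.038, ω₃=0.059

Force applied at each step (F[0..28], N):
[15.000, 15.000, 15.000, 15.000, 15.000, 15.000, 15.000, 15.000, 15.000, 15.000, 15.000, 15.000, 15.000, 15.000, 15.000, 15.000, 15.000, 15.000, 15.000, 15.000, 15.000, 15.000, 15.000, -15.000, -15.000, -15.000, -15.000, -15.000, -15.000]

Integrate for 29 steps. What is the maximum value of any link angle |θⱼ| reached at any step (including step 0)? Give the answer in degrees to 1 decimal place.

Answer: 128.3°

Derivation:
apply F[0]=+15.000 → step 1: x=0.002, v=0.362, θ₁=0.014, ω₁=-0.639, θ₂=-0.062, ω₂=-0.075, θ₃=0.040, ω₃=0.167
apply F[1]=+15.000 → step 2: x=0.015, v=0.868, θ₁=-0.005, ω₁=-1.212, θ₂=-0.066, ω₂=-0.263, θ₃=0.045, ω₃=0.271
apply F[2]=+15.000 → step 3: x=0.037, v=1.385, θ₁=-0.035, ω₁=-1.819, θ₂=-0.073, ω₂=-0.398, θ₃=0.051, ω₃=0.361
apply F[3]=+15.000 → step 4: x=0.070, v=1.908, θ₁=-0.078, ω₁=-2.456, θ₂=-0.081, ω₂=-0.466, θ₃=0.059, ω₃=0.422
apply F[4]=+15.000 → step 5: x=0.113, v=2.419, θ₁=-0.133, ω₁=-3.092, θ₂=-0.091, ω₂=-0.472, θ₃=0.068, ω₃=0.429
apply F[5]=+15.000 → step 6: x=0.166, v=2.886, θ₁=-0.201, ω₁=-3.671, θ₂=-0.100, ω₂=-0.461, θ₃=0.076, ω₃=0.363
apply F[6]=+15.000 → step 7: x=0.228, v=3.279, θ₁=-0.279, ω₁=-4.132, θ₂=-0.109, ω₂=-0.502, θ₃=0.082, ω₃=0.220
apply F[7]=+15.000 → step 8: x=0.297, v=3.586, θ₁=-0.365, ω₁=-4.452, θ₂=-0.121, ω₂=-0.656, θ₃=0.084, ω₃=0.021
apply F[8]=+15.000 → step 9: x=0.371, v=3.815, θ₁=-0.456, ω₁=-4.645, θ₂=-0.137, ω₂=-0.941, θ₃=0.082, ω₃=-0.209
apply F[9]=+15.000 → step 10: x=0.449, v=3.985, θ₁=-0.551, ω₁=-4.747, θ₂=-0.159, ω₂=-1.337, θ₃=0.076, ω₃=-0.451
apply F[10]=+15.000 → step 11: x=0.530, v=4.109, θ₁=-0.646, ω₁=-4.788, θ₂=-0.191, ω₂=-1.815, θ₃=0.064, ω₃=-0.701
apply F[11]=+15.000 → step 12: x=0.613, v=4.198, θ₁=-0.742, ω₁=-4.788, θ₂=-0.232, ω₂=-2.342, θ₃=0.047, ω₃=-0.962
apply F[12]=+15.000 → step 13: x=0.698, v=4.257, θ₁=-0.837, ω₁=-4.758, θ₂=-0.285, ω₂=-2.892, θ₃=0.025, ω₃=-1.241
apply F[13]=+15.000 → step 14: x=0.783, v=4.291, θ₁=-0.932, ω₁=-4.704, θ₂=-0.348, ω₂=-3.441, θ₃=-0.002, ω₃=-1.549
apply F[14]=+15.000 → step 15: x=0.869, v=4.301, θ₁=-1.025, ω₁=-4.631, θ₂=-0.422, ω₂=-3.969, θ₃=-0.037, ω₃=-1.895
apply F[15]=+15.000 → step 16: x=0.955, v=4.290, θ₁=-1.117, ω₁=-4.540, θ₂=-0.506, ω₂=-4.456, θ₃=-0.079, ω₃=-2.292
apply F[16]=+15.000 → step 17: x=1.041, v=4.257, θ₁=-1.207, ω₁=-4.436, θ₂=-0.600, ω₂=-4.884, θ₃=-0.129, ω₃=-2.748
apply F[17]=+15.000 → step 18: x=1.126, v=4.204, θ₁=-1.294, ω₁=-4.323, θ₂=-0.701, ω₂=-5.236, θ₃=-0.189, ω₃=-3.270
apply F[18]=+15.000 → step 19: x=1.209, v=4.131, θ₁=-1.380, ω₁=-4.204, θ₂=-0.809, ω₂=-5.495, θ₃=-0.260, ω₃=-3.864
apply F[19]=+15.000 → step 20: x=1.291, v=4.037, θ₁=-1.463, ω₁=-4.086, θ₂=-0.920, ω₂=-5.643, θ₃=-0.344, ω₃=-4.529
apply F[20]=+15.000 → step 21: x=1.370, v=3.921, θ₁=-1.543, ω₁=-3.974, θ₂=-1.034, ω₂=-5.665, θ₃=-0.442, ω₃=-5.263
apply F[21]=+15.000 → step 22: x=1.447, v=3.782, θ₁=-1.622, ω₁=-3.870, θ₂=-1.146, ω₂=-5.548, θ₃=-0.555, ω₃=-6.058
apply F[22]=+15.000 → step 23: x=1.521, v=3.616, θ₁=-1.698, ω₁=-3.776, θ₂=-1.254, ω₂=-5.287, θ₃=-0.684, ω₃=-6.906
apply F[23]=-15.000 → step 24: x=1.588, v=3.072, θ₁=-1.775, ω₁=-3.955, θ₂=-1.353, ω₂=-4.587, θ₃=-0.827, ω₃=-7.305
apply F[24]=-15.000 → step 25: x=1.644, v=2.490, θ₁=-1.857, ω₁=-4.184, θ₂=-1.438, ω₂=-3.916, θ₃=-0.977, ω₃=-7.696
apply F[25]=-15.000 → step 26: x=1.688, v=1.854, θ₁=-1.943, ω₁=-4.458, θ₂=-1.510, ω₂=-3.322, θ₃=-1.134, ω₃=-8.080
apply F[26]=-15.000 → step 27: x=1.718, v=1.147, θ₁=-2.035, ω₁=-4.770, θ₂=-1.572, ω₂=-2.892, θ₃=-1.300, ω₃=-8.441
apply F[27]=-15.000 → step 28: x=1.733, v=0.354, θ₁=-2.134, ω₁=-5.119, θ₂=-1.628, ω₂=-2.755, θ₃=-1.472, ω₃=-8.734
apply F[28]=-15.000 → step 29: x=1.731, v=-0.531, θ₁=-2.240, ω₁=-5.502, θ₂=-1.685, ω₂=-3.067, θ₃=-1.648, ω₃=-8.891
Max |angle| over trajectory = 2.240 rad = 128.3°.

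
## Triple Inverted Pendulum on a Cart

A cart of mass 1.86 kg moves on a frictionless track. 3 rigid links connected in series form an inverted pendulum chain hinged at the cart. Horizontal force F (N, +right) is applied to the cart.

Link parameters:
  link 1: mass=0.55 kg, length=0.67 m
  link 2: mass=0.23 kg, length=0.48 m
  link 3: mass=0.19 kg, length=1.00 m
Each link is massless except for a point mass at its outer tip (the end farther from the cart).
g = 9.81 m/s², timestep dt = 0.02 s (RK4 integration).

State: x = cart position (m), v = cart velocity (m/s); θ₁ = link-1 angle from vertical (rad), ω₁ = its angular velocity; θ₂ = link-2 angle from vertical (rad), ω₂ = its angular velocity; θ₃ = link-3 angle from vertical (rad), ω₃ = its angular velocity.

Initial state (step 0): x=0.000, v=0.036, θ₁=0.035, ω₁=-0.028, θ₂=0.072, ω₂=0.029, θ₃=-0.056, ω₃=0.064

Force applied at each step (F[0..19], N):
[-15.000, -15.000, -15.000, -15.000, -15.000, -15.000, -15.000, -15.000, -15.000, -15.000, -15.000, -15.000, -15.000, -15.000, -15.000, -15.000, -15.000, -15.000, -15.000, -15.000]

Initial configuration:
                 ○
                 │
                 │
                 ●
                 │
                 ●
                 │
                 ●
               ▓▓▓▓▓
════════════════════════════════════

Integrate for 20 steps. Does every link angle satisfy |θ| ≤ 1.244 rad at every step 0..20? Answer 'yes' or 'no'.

apply F[0]=-15.000 → step 1: x=-0.001, v=-0.129, θ₁=0.037, ω₁=0.220, θ₂=0.073, ω₂=0.095, θ₃=-0.055, ω₃=0.020
apply F[1]=-15.000 → step 2: x=-0.005, v=-0.294, θ₁=0.044, ω₁=0.471, θ₂=0.076, ω₂=0.160, θ₃=-0.055, ω₃=-0.023
apply F[2]=-15.000 → step 3: x=-0.013, v=-0.460, θ₁=0.056, ω₁=0.727, θ₂=0.080, ω₂=0.219, θ₃=-0.056, ω₃=-0.067
apply F[3]=-15.000 → step 4: x=-0.024, v=-0.627, θ₁=0.073, ω₁=0.991, θ₂=0.085, ω₂=0.271, θ₃=-0.058, ω₃=-0.110
apply F[4]=-15.000 → step 5: x=-0.038, v=-0.795, θ₁=0.096, ω₁=1.265, θ₂=0.090, ω₂=0.313, θ₃=-0.060, ω₃=-0.153
apply F[5]=-15.000 → step 6: x=-0.055, v=-0.965, θ₁=0.124, ω₁=1.552, θ₂=0.097, ω₂=0.343, θ₃=-0.064, ω₃=-0.194
apply F[6]=-15.000 → step 7: x=-0.076, v=-1.136, θ₁=0.158, ω₁=1.850, θ₂=0.104, ω₂=0.360, θ₃=-0.068, ω₃=-0.233
apply F[7]=-15.000 → step 8: x=-0.101, v=-1.307, θ₁=0.198, ω₁=2.161, θ₂=0.111, ω₂=0.364, θ₃=-0.073, ω₃=-0.266
apply F[8]=-15.000 → step 9: x=-0.129, v=-1.477, θ₁=0.244, ω₁=2.483, θ₂=0.119, ω₂=0.358, θ₃=-0.079, ω₃=-0.293
apply F[9]=-15.000 → step 10: x=-0.160, v=-1.645, θ₁=0.297, ω₁=2.810, θ₂=0.126, ω₂=0.347, θ₃=-0.085, ω₃=-0.309
apply F[10]=-15.000 → step 11: x=-0.194, v=-1.808, θ₁=0.357, ω₁=3.137, θ₂=0.132, ω₂=0.342, θ₃=-0.091, ω₃=-0.314
apply F[11]=-15.000 → step 12: x=-0.232, v=-1.965, θ₁=0.423, ω₁=3.458, θ₂=0.139, ω₂=0.355, θ₃=-0.097, ω₃=-0.304
apply F[12]=-15.000 → step 13: x=-0.273, v=-2.113, θ₁=0.495, ω₁=3.765, θ₂=0.147, ω₂=0.400, θ₃=-0.103, ω₃=-0.280
apply F[13]=-15.000 → step 14: x=-0.317, v=-2.249, θ₁=0.573, ω₁=4.052, θ₂=0.156, ω₂=0.493, θ₃=-0.108, ω₃=-0.240
apply F[14]=-15.000 → step 15: x=-0.363, v=-2.372, θ₁=0.657, ω₁=4.315, θ₂=0.167, ω₂=0.646, θ₃=-0.113, ω₃=-0.185
apply F[15]=-15.000 → step 16: x=-0.411, v=-2.482, θ₁=0.745, ω₁=4.554, θ₂=0.182, ω₂=0.869, θ₃=-0.116, ω₃=-0.117
apply F[16]=-15.000 → step 17: x=-0.462, v=-2.577, θ₁=0.839, ω₁=4.769, θ₂=0.202, ω₂=1.165, θ₃=-0.117, ω₃=-0.036
apply F[17]=-15.000 → step 18: x=-0.514, v=-2.658, θ₁=0.936, ω₁=4.960, θ₂=0.229, ω₂=1.536, θ₃=-0.117, ω₃=0.058
apply F[18]=-15.000 → step 19: x=-0.568, v=-2.725, θ₁=1.037, ω₁=5.131, θ₂=0.264, ω₂=1.979, θ₃=-0.115, ω₃=0.166
apply F[19]=-15.000 → step 20: x=-0.623, v=-2.778, θ₁=1.141, ω₁=5.282, θ₂=0.309, ω₂=2.489, θ₃=-0.110, ω₃=0.292
Max |angle| over trajectory = 1.141 rad; bound = 1.244 → within bound.

Answer: yes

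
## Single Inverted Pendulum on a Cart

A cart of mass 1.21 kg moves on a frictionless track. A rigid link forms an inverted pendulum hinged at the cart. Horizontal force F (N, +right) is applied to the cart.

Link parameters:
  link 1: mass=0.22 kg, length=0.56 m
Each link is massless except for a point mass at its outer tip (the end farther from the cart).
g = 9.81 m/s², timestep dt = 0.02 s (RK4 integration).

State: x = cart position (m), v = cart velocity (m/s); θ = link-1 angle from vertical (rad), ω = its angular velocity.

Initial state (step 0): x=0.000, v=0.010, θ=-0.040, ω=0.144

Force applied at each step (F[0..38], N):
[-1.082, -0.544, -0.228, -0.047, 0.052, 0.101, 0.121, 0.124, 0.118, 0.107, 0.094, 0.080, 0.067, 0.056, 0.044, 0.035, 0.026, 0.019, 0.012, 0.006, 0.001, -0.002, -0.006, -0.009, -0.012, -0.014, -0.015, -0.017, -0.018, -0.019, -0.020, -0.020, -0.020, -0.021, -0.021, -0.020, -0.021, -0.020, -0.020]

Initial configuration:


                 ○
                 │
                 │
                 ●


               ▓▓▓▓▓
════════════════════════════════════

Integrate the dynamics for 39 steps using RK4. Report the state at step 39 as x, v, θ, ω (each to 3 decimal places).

apply F[0]=-1.082 → step 1: x=0.000, v=-0.007, θ=-0.037, ω=0.160
apply F[1]=-0.544 → step 2: x=-0.000, v=-0.014, θ=-0.034, ω=0.161
apply F[2]=-0.228 → step 3: x=-0.000, v=-0.017, θ=-0.031, ω=0.155
apply F[3]=-0.047 → step 4: x=-0.001, v=-0.017, θ=-0.028, ω=0.144
apply F[4]=+0.052 → step 5: x=-0.001, v=-0.015, θ=-0.025, ω=0.132
apply F[5]=+0.101 → step 6: x=-0.001, v=-0.012, θ=-0.022, ω=0.119
apply F[6]=+0.121 → step 7: x=-0.002, v=-0.010, θ=-0.020, ω=0.107
apply F[7]=+0.124 → step 8: x=-0.002, v=-0.007, θ=-0.018, ω=0.095
apply F[8]=+0.118 → step 9: x=-0.002, v=-0.004, θ=-0.016, ω=0.085
apply F[9]=+0.107 → step 10: x=-0.002, v=-0.002, θ=-0.015, ω=0.075
apply F[10]=+0.094 → step 11: x=-0.002, v=0.000, θ=-0.013, ω=0.066
apply F[11]=+0.080 → step 12: x=-0.002, v=0.002, θ=-0.012, ω=0.059
apply F[12]=+0.067 → step 13: x=-0.002, v=0.003, θ=-0.011, ω=0.052
apply F[13]=+0.056 → step 14: x=-0.002, v=0.005, θ=-0.010, ω=0.046
apply F[14]=+0.044 → step 15: x=-0.002, v=0.006, θ=-0.009, ω=0.041
apply F[15]=+0.035 → step 16: x=-0.002, v=0.007, θ=-0.008, ω=0.036
apply F[16]=+0.026 → step 17: x=-0.001, v=0.007, θ=-0.008, ω=0.032
apply F[17]=+0.019 → step 18: x=-0.001, v=0.008, θ=-0.007, ω=0.029
apply F[18]=+0.012 → step 19: x=-0.001, v=0.008, θ=-0.006, ω=0.026
apply F[19]=+0.006 → step 20: x=-0.001, v=0.009, θ=-0.006, ω=0.023
apply F[20]=+0.001 → step 21: x=-0.001, v=0.009, θ=-0.006, ω=0.020
apply F[21]=-0.002 → step 22: x=-0.001, v=0.009, θ=-0.005, ω=0.018
apply F[22]=-0.006 → step 23: x=-0.000, v=0.009, θ=-0.005, ω=0.016
apply F[23]=-0.009 → step 24: x=-0.000, v=0.009, θ=-0.004, ω=0.015
apply F[24]=-0.012 → step 25: x=-0.000, v=0.009, θ=-0.004, ω=0.013
apply F[25]=-0.014 → step 26: x=0.000, v=0.009, θ=-0.004, ω=0.012
apply F[26]=-0.015 → step 27: x=0.000, v=0.009, θ=-0.004, ω=0.011
apply F[27]=-0.017 → step 28: x=0.000, v=0.009, θ=-0.004, ω=0.010
apply F[28]=-0.018 → step 29: x=0.001, v=0.009, θ=-0.003, ω=0.009
apply F[29]=-0.019 → step 30: x=0.001, v=0.008, θ=-0.003, ω=0.008
apply F[30]=-0.020 → step 31: x=0.001, v=0.008, θ=-0.003, ω=0.008
apply F[31]=-0.020 → step 32: x=0.001, v=0.008, θ=-0.003, ω=0.007
apply F[32]=-0.020 → step 33: x=0.001, v=0.008, θ=-0.003, ω=0.006
apply F[33]=-0.021 → step 34: x=0.001, v=0.007, θ=-0.003, ω=0.006
apply F[34]=-0.021 → step 35: x=0.002, v=0.007, θ=-0.002, ω=0.006
apply F[35]=-0.020 → step 36: x=0.002, v=0.007, θ=-0.002, ω=0.005
apply F[36]=-0.021 → step 37: x=0.002, v=0.007, θ=-0.002, ω=0.005
apply F[37]=-0.020 → step 38: x=0.002, v=0.006, θ=-0.002, ω=0.004
apply F[38]=-0.020 → step 39: x=0.002, v=0.006, θ=-0.002, ω=0.004

Answer: x=0.002, v=0.006, θ=-0.002, ω=0.004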